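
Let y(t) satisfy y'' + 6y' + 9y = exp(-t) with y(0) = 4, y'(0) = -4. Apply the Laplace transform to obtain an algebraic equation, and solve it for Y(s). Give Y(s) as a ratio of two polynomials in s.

Y(s) = (4*s^2 + 24*s + 21)/(s^3 + 7*s^2 + 15*s + 9)

Take the Laplace transform of both sides.
The derivative rules (L{y''} = s^2 Y - s·y(0) - y'(0) and L{y'} = sY - y(0), with y(0) = 4, y'(0) = -4) turn the left side into (s^2 + 6*s + 9)Y - (4*s + 20).
The right side is L{exp(-t)} = 1/(s + 1).
So (s^2 + 6*s + 9)Y = 1/(s + 1) + (4*s + 20).
Divide through and combine into a single rational function.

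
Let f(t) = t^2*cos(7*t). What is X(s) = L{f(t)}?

X(s) = 2*s*(s^2 - 147)/(s^2 + 49)^3

L{cos(7t)} = s/(s^2 + 49).
Then apply L{t^2·g(t)} = (-1)^2 d^2/ds^2[G(s)] with G(s) = s/(s^2 + 49):
differentiating 2 times and applying the sign gives 2*s*(s^2 - 147)/(s^2 + 49)^3.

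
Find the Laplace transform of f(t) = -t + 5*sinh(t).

5/(s^2 - 1) - 1/s^2

The transform is linear, so treat each term independently.
(5)·[L{sinh(t)} = 1/(s^2 - 1)]; (-1)·[L{t} = 1!/s^2 = 1/s^2].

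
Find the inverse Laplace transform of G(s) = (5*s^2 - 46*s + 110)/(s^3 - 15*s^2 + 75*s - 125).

5*t^2*exp(5*t)/2 + 4*t*exp(5*t) + 5*exp(5*t)

Factor the denominator: s^3 - 15*s^2 + 75*s - 125 = (s - 5)^3.
Partial fraction decomposition gives [5/(s - 5)] + [4/(s - 5)^2] + [5/(s - 5)^3].
Invert each term: 5/(s - 5) ↔ 5e^(5t); 4/(s - 5)^2 ↔ 4t·e^(5t); 5/(s - 5)^3 ↔ (5/2)t^2·e^(5t).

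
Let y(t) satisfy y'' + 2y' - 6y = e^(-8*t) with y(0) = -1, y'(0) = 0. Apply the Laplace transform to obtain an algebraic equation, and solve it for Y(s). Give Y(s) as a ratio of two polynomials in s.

Y(s) = (-s^2 - 10*s - 15)/(s^3 + 10*s^2 + 10*s - 48)

Take the Laplace transform of both sides.
The derivative rules (L{y''} = s^2 Y - s·y(0) - y'(0) and L{y'} = sY - y(0), with y(0) = -1, y'(0) = 0) turn the left side into (s^2 + 2*s - 6)Y - (-s - 2).
The right side is L{e^(-8*t)} = 1/(s + 8).
So (s^2 + 2*s - 6)Y = 1/(s + 8) + (-s - 2).
Divide through and combine into a single rational function.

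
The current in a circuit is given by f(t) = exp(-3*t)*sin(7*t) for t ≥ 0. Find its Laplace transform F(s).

F(s) = 7/((s + 3)^2 + 49)

L{sin(7t)} = 7/(s^2 + 49).
By the first shifting theorem, multiplying by e^(-3t) replaces s with s + 3.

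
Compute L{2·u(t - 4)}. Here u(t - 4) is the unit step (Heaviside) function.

By the second shifting theorem, L{u(t - c)·g(t - c)} = e^(-cs)·G(s) with c = 4 and G(s) = L{g(t)}.
L{2} = 2/s.

2*exp(-4*s)/s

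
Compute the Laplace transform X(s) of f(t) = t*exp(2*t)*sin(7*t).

X(s) = 14*(s - 2)/(s^2 - 4*s + 53)^2

L{sin(7t)} = 7/(s^2 + 49).
Multiplying by e^(2t) shifts s → s - 2, so L{exp(2*t)*sin(7*t)} = 7/((s - 2)^2 + 49).
Then apply L{t·g(t)} = -d/ds[G(s)] with G(s) = 7/((s - 2)^2 + 49):
differentiating 1 time and applying the sign gives 14*(s - 2)/(s^2 - 4*s + 53)^2.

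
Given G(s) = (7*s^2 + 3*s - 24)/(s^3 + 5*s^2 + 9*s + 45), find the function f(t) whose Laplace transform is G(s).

f(t) = -4*sin(3*t) + 3*cos(3*t) + 4*exp(-5*t)

Factor the denominator: s^3 + 5*s^2 + 9*s + 45 = (s + 5)*(s^2 + 9).
Partial fraction decomposition gives [4/(s + 5)] + [3*s/(s^2 + 9)] + [-12/(s^2 + 9)].
Invert each term: 4/(s + 5) ↔ 4e^(-5t); 3·s/(s^2 + 9) ↔ 3cos(3t); -4·3/(s^2 + 9) ↔ -4sin(3t).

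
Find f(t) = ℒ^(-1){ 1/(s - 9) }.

f(t) = exp(9*t)

Since L{e^(9t)} = 1/(s - 9), the inverse is e^(9*t).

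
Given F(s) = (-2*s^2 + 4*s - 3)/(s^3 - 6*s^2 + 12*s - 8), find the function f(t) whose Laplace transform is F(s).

Factor the denominator: s^3 - 6*s^2 + 12*s - 8 = (s - 2)^3.
Partial fraction decomposition gives [-2/(s - 2)] + [-4/(s - 2)^2] + [-3/(s - 2)^3].
Invert each term: -2/(s - 2) ↔ -2e^(2t); -4/(s - 2)^2 ↔ -4t·e^(2t); -3/(s - 2)^3 ↔ (-3/2)t^2·e^(2t).

f(t) = -3*t^2*exp(2*t)/2 - 4*t*exp(2*t) - 2*exp(2*t)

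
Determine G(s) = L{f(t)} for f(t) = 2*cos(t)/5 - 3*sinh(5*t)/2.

G(s) = 2*s/(5*(s^2 + 1)) - 15/(2*(s^2 - 25))

By linearity of the Laplace transform, transform each term separately.
(2/5)·[L{cos(t)} = s/(s^2 + 1)]; (-3/2)·[L{sinh(5t)} = 5/(s^2 - 25)].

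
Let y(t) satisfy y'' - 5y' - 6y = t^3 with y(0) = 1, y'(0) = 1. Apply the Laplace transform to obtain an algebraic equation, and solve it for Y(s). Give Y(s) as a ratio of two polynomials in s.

Y(s) = (s^5 - 4*s^4 + 6)/(s^6 - 5*s^5 - 6*s^4)

Take the Laplace transform of both sides.
The derivative rules (L{y''} = s^2 Y - s·y(0) - y'(0) and L{y'} = sY - y(0), with y(0) = 1, y'(0) = 1) turn the left side into (s^2 - 5*s - 6)Y - (s - 4).
The right side is L{t^3} = 6/s^4.
So (s^2 - 5*s - 6)Y = 6/s^4 + (s - 4).
Isolate Y and clear denominators.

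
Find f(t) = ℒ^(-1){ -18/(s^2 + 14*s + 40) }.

f(t) = -6*exp(-7*t)*sinh(3*t)

Rewrite the denominator: s^2 + 14*s + 40 = (s + 7)^2 - 9.
The form in (s + 7) signals a first-shifting-theorem factor e^(-7t).
Since L{sinh(3t)} = 3/(s^2 - 9), the inverse is e^(-7*t)*sinh(3*t), scaled by -6.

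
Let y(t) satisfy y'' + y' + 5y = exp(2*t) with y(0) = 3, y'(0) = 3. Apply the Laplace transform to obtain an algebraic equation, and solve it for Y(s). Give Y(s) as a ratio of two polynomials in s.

Y(s) = (3*s^2 - 11)/(s^3 - s^2 + 3*s - 10)

Take the Laplace transform of both sides.
Using L{y''} = s^2 Y - s·y(0) - y'(0) and L{y'} = sY - y(0), with y(0) = 3, y'(0) = 3, the left side becomes (s^2 + s + 5)Y - (3*s + 6).
The right side is L{exp(2*t)} = 1/(s - 2).
So (s^2 + s + 5)Y = 1/(s - 2) + (3*s + 6).
Solve for Y(s) and write it as one ratio of polynomials.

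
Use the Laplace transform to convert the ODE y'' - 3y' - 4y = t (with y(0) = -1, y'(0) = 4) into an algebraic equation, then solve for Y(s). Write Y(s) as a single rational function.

Transform both sides with L{·}.
With L{y''} = s^2 Y - s·y(0) - y'(0) and L{y'} = sY - y(0), with y(0) = -1, y'(0) = 4: the LHS transforms to (s^2 - 3*s - 4)Y - (-s + 7).
The right side is L{t} = s^(-2).
So (s^2 - 3*s - 4)Y = s^(-2) + (-s + 7).
Solve for Y(s) and write it as one ratio of polynomials.

Y(s) = (-s^3 + 7*s^2 + 1)/(s^4 - 3*s^3 - 4*s^2)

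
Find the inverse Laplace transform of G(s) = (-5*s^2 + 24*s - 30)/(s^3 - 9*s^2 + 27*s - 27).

Factor the denominator: s^3 - 9*s^2 + 27*s - 27 = (s - 3)^3.
Partial fraction decomposition gives [-5/(s - 3)] + [-6/(s - 3)^2] + [-3/(s - 3)^3].
Invert each term: -5/(s - 3) ↔ -5e^(3t); -6/(s - 3)^2 ↔ -6t·e^(3t); -3/(s - 3)^3 ↔ (-3/2)t^2·e^(3t).

-3*t^2*exp(3*t)/2 - 6*t*exp(3*t) - 5*exp(3*t)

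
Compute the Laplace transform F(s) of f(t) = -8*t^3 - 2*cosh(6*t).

By linearity of the Laplace transform, transform each term separately.
(-8)·[L{t^3} = 3!/s^4 = 6/s^4]; (-2)·[L{cosh(6t)} = s/(s^2 - 36)].

F(s) = -2*s/(s^2 - 36) - 48/s^4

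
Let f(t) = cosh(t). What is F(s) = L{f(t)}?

L{cosh(t)} = s/(s^2 - 1).

F(s) = s/(s^2 - 1)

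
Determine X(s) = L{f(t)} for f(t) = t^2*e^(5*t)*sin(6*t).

X(s) = 36*(s^2 - 10*s + 13)/(s^2 - 10*s + 61)^3

L{sin(6t)} = 6/(s^2 + 36).
Multiplying by e^(5t) shifts s → s - 5, so L{e^(5*t)*sin(6*t)} = 6/((s - 5)^2 + 36).
Then apply L{t^2·g(t)} = (-1)^2 d^2/ds^2[G(s)] with G(s) = 6/((s - 5)^2 + 36):
differentiating 2 times and applying the sign gives 36*(s^2 - 10*s + 13)/(s^2 - 10*s + 61)^3.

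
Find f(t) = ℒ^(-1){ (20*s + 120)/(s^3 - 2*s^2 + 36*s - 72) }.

Factor the denominator: s^3 - 2*s^2 + 36*s - 72 = (s - 2)*(s^2 + 36).
Partial fraction decomposition gives [4/(s - 2)] + [-4*s/(s^2 + 36)] + [12/(s^2 + 36)].
Invert each term: 4/(s - 2) ↔ 4e^(2t); -4·s/(s^2 + 36) ↔ -4cos(6t); 2·6/(s^2 + 36) ↔ 2sin(6t).

f(t) = 4*exp(2*t) + 2*sin(6*t) - 4*cos(6*t)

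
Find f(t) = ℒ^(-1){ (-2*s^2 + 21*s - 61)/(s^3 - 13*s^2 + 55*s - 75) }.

f(t) = -3*t*exp(5*t) + 2*exp(5*t) - 4*exp(3*t)

Factor the denominator: s^3 - 13*s^2 + 55*s - 75 = (s - 5)^2*(s - 3).
Partial fraction decomposition gives [2/(s - 5)] + [-3/(s - 5)^2] + [-4/(s - 3)].
Invert each term: 2/(s - 5) ↔ 2e^(5t); -3/(s - 5)^2 ↔ -3t·e^(5t); -4/(s - 3) ↔ -4e^(3t).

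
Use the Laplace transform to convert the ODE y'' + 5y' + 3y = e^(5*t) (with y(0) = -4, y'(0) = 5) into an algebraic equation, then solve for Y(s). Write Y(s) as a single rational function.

Apply the Laplace transform to the equation.
With L{y''} = s^2 Y - s·y(0) - y'(0) and L{y'} = sY - y(0), with y(0) = -4, y'(0) = 5: the LHS transforms to (s^2 + 5*s + 3)Y - (-4*s - 15).
The right side is L{e^(5*t)} = 1/(s - 5).
So (s^2 + 5*s + 3)Y = 1/(s - 5) + (-4*s - 15).
Isolate Y and clear denominators.

Y(s) = (-4*s^2 + 5*s + 76)/(s^3 - 22*s - 15)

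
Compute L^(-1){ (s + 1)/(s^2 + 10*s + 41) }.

-exp(-5*t)*sin(4*t) + exp(-5*t)*cos(4*t)

Complete the square in the denominator: s^2 + 10*s + 41 = (s + 5)^2 + 4^2.
Split the numerator to match: s + 1 = 1·(s + 5) - 1·4.
Invert each term: 1·(s + 5)/((s + 5)^2 + 16) ↔ e^(-5t)cos(4t); -1·4/((s + 5)^2 + 16) ↔ -e^(-5t)sin(4t).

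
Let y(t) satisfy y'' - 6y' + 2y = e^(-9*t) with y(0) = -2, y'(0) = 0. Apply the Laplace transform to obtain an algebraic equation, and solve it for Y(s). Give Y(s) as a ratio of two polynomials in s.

Y(s) = (-2*s^2 - 6*s + 109)/(s^3 + 3*s^2 - 52*s + 18)

Apply the Laplace transform to the equation.
The derivative rules (L{y''} = s^2 Y - s·y(0) - y'(0) and L{y'} = sY - y(0), with y(0) = -2, y'(0) = 0) turn the left side into (s^2 - 6*s + 2)Y - (-2*s + 12).
The right side is L{e^(-9*t)} = 1/(s + 9).
So (s^2 - 6*s + 2)Y = 1/(s + 9) + (-2*s + 12).
Isolate Y and clear denominators.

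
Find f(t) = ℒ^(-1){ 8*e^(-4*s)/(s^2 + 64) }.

The factor e^(-4s) signals a time shift by c = 4 (second shifting theorem).
L{sin(8t)} = 8/(s^2 + 64), so L^-1{8/(s^2 + 64)} = sin(8*t).
Hence the inverse is u(t - 4) times that function evaluated at t - 4.

f(t) = Heaviside(t - 4)*(sin(8*t - 32))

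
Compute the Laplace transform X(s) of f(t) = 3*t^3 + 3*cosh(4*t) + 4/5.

X(s) = 3*s/(s^2 - 16) + 4/(5*s) + 18/s^4

By linearity of the Laplace transform, transform each term separately.
L{4/5} = (4/5)/s; (3)·[L{cosh(4t)} = s/(s^2 - 16)]; (3)·[L{t^3} = 3!/s^4 = 6/s^4].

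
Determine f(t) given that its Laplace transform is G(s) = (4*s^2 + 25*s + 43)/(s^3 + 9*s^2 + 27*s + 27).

Factor the denominator: s^3 + 9*s^2 + 27*s + 27 = (s + 3)^3.
Partial fraction decomposition gives [4/(s + 3)] + [(s + 3)^(-2)] + [4/(s + 3)^3].
Invert each term: 4/(s + 3) ↔ 4e^(-3t); 1/(s + 3)^2 ↔ t·e^(-3t); 4/(s + 3)^3 ↔ (2)t^2·e^(-3t).

f(t) = 2*t^2*exp(-3*t) + t*exp(-3*t) + 4*exp(-3*t)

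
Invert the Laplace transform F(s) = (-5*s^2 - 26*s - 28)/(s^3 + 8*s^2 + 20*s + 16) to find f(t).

Factor the denominator: s^3 + 8*s^2 + 20*s + 16 = (s + 2)^2*(s + 4).
Partial fraction decomposition gives [-4/(s + 2)] + [2/(s + 2)^2] + [-1/(s + 4)].
Invert each term: -4/(s + 2) ↔ -4e^(-2t); 2/(s + 2)^2 ↔ 2t·e^(-2t); -1/(s + 4) ↔ -e^(-4t).

f(t) = 2*t*exp(-2*t) - 4*exp(-2*t) - exp(-4*t)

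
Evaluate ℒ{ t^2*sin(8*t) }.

L{sin(8t)} = 8/(s^2 + 64).
Then apply L{t^2·g(t)} = (-1)^2 d^2/ds^2[G(s)] with G(s) = 8/(s^2 + 64):
differentiating 2 times and applying the sign gives 16*(3*s^2 - 64)/(s^2 + 64)^3.

16*(3*s^2 - 64)/(s^2 + 64)^3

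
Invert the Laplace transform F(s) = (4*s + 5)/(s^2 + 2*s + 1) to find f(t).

f(t) = t*exp(-t) + 4*exp(-t)

Factor the denominator: s^2 + 2*s + 1 = (s + 1)^2.
Partial fraction decomposition gives [4/(s + 1)] + [(s + 1)^(-2)].
Invert each term: 4/(s + 1) ↔ 4e^(-t); 1/(s + 1)^2 ↔ t·e^(-t).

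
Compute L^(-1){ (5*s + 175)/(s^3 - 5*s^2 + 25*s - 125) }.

Factor the denominator: s^3 - 5*s^2 + 25*s - 125 = (s - 5)*(s^2 + 25).
Partial fraction decomposition gives [4/(s - 5)] + [-4*s/(s^2 + 25)] + [-15/(s^2 + 25)].
Invert each term: 4/(s - 5) ↔ 4e^(5t); -4·s/(s^2 + 25) ↔ -4cos(5t); -3·5/(s^2 + 25) ↔ -3sin(5t).

4*exp(5*t) - 3*sin(5*t) - 4*cos(5*t)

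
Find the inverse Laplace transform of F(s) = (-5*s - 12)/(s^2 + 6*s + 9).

Factor the denominator: s^2 + 6*s + 9 = (s + 3)^2.
Partial fraction decomposition gives [-5/(s + 3)] + [3/(s + 3)^2].
Invert each term: -5/(s + 3) ↔ -5e^(-3t); 3/(s + 3)^2 ↔ 3t·e^(-3t).

3*t*exp(-3*t) - 5*exp(-3*t)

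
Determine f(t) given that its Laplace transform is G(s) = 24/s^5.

f(t) = t^4

Since L{t^4} = 4!/s^5 = 24/s^5, the inverse is t^4.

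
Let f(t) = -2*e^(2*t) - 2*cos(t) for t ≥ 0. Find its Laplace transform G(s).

G(s) = -2*s/(s^2 + 1) - 2/(s - 2)

By linearity of the Laplace transform, transform each term separately.
(-2)·[L{cos(t)} = s/(s^2 + 1)]; (-2)·[L{e^(2t)} = 1/(s - 2)].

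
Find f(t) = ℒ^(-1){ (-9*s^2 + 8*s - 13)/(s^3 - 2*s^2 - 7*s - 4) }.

f(t) = 6*t*exp(-t) - 5*exp(4*t) - 4*exp(-t)

Factor the denominator: s^3 - 2*s^2 - 7*s - 4 = (s - 4)*(s + 1)^2.
Partial fraction decomposition gives [-4/(s + 1)] + [6/(s + 1)^2] + [-5/(s - 4)].
Invert each term: -4/(s + 1) ↔ -4e^(-t); 6/(s + 1)^2 ↔ 6t·e^(-t); -5/(s - 4) ↔ -5e^(4t).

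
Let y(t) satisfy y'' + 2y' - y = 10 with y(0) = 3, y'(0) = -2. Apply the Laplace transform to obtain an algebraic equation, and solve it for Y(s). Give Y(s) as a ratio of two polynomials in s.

Apply the Laplace transform to the equation.
The derivative rules (L{y''} = s^2 Y - s·y(0) - y'(0) and L{y'} = sY - y(0), with y(0) = 3, y'(0) = -2) turn the left side into (s^2 + 2*s - 1)Y - (3*s + 4).
The right side is L{10} = 10/s.
So (s^2 + 2*s - 1)Y = 10/s + (3*s + 4).
Isolate Y and clear denominators.

Y(s) = (3*s^2 + 4*s + 10)/(s^3 + 2*s^2 - s)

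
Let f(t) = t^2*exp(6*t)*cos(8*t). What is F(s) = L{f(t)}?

L{cos(8t)} = s/(s^2 + 64).
Multiplying by e^(6t) shifts s → s - 6, so L{exp(6*t)*cos(8*t)} = (s - 6)/((s - 6)^2 + 64).
Then apply L{t^2·g(t)} = (-1)^2 d^2/ds^2[G(s)] with G(s) = (s - 6)/((s - 6)^2 + 64):
differentiating 2 times and applying the sign gives 2*(s - 6)*(s^2 - 12*s - 156)/(s^2 - 12*s + 100)^3.

F(s) = 2*(s - 6)*(s^2 - 12*s - 156)/(s^2 - 12*s + 100)^3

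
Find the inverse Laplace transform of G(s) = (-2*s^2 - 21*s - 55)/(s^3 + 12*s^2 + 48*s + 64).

-3*t^2*exp(-4*t)/2 - 5*t*exp(-4*t) - 2*exp(-4*t)

Factor the denominator: s^3 + 12*s^2 + 48*s + 64 = (s + 4)^3.
Partial fraction decomposition gives [-2/(s + 4)] + [-5/(s + 4)^2] + [-3/(s + 4)^3].
Invert each term: -2/(s + 4) ↔ -2e^(-4t); -5/(s + 4)^2 ↔ -5t·e^(-4t); -3/(s + 4)^3 ↔ (-3/2)t^2·e^(-4t).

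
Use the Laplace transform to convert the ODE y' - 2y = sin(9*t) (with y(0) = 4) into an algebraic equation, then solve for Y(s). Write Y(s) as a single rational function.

Laplace-transform each side.
Using L{y'} = sY - y(0) = sY - 4, the left side becomes (s - 2)Y - (4).
The right side is L{sin(9*t)} = 9/(s^2 + 81).
So (s - 2)Y = 9/(s^2 + 81) + (4).
Solve for Y(s) and write it as one ratio of polynomials.

Y(s) = (4*s^2 + 333)/(s^3 - 2*s^2 + 81*s - 162)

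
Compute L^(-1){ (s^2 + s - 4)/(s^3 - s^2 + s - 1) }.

Factor the denominator: s^3 - s^2 + s - 1 = (s - 1)*(s^2 + 1).
Partial fraction decomposition gives [-1/(s - 1)] + [2*s/(s^2 + 1)] + [3/(s^2 + 1)].
Invert each term: -1/(s - 1) ↔ -e^(t); 2·s/(s^2 + 1) ↔ 2cos(t); 3·1/(s^2 + 1) ↔ 3sin(t).

-exp(t) + 3*sin(t) + 2*cos(t)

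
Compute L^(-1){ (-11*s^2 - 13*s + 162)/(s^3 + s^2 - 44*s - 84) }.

Factor the denominator: s^3 + s^2 - 44*s - 84 = (s - 7)*(s + 2)*(s + 6).
Partial fraction decomposition gives [-4/(s + 2)] + [-3/(s + 6)] + [-4/(s - 7)].
Invert each term: -4/(s + 2) ↔ -4e^(-2t); -3/(s + 6) ↔ -3e^(-6t); -4/(s - 7) ↔ -4e^(7t).

-4*exp(7*t) - 4*exp(-2*t) - 3*exp(-6*t)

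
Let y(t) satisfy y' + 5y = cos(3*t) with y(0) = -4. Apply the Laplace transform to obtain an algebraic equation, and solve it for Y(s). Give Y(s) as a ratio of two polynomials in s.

Apply the Laplace transform to the equation.
Using L{y'} = sY - y(0) = sY - (-4), the left side becomes (s + 5)Y - (-4).
The right side is L{cos(3*t)} = s/(s^2 + 9).
So (s + 5)Y = s/(s^2 + 9) + (-4).
Solve for Y(s) and write it as one ratio of polynomials.

Y(s) = (-4*s^2 + s - 36)/(s^3 + 5*s^2 + 9*s + 45)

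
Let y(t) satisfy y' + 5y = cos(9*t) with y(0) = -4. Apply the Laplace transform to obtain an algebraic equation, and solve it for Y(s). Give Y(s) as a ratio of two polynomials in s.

Take the Laplace transform of both sides.
The derivative rules (L{y'} = sY - y(0) = sY - (-4)) turn the left side into (s + 5)Y - (-4).
The right side is L{cos(9*t)} = s/(s^2 + 81).
So (s + 5)Y = s/(s^2 + 81) + (-4).
Isolate Y and clear denominators.

Y(s) = (-4*s^2 + s - 324)/(s^3 + 5*s^2 + 81*s + 405)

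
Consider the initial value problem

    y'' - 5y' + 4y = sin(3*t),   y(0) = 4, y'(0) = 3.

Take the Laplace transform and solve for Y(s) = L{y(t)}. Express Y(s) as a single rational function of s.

Y(s) = (4*s^3 - 17*s^2 + 36*s - 150)/(s^4 - 5*s^3 + 13*s^2 - 45*s + 36)

Transform both sides with L{·}.
The derivative rules (L{y''} = s^2 Y - s·y(0) - y'(0) and L{y'} = sY - y(0), with y(0) = 4, y'(0) = 3) turn the left side into (s^2 - 5*s + 4)Y - (4*s - 17).
The right side is L{sin(3*t)} = 3/(s^2 + 9).
So (s^2 - 5*s + 4)Y = 3/(s^2 + 9) + (4*s - 17).
Isolate Y and clear denominators.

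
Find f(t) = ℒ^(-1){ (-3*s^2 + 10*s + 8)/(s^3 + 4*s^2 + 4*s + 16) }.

Factor the denominator: s^3 + 4*s^2 + 4*s + 16 = (s + 4)*(s^2 + 4).
Partial fraction decomposition gives [-4/(s + 4)] + [s/(s^2 + 4)] + [6/(s^2 + 4)].
Invert each term: -4/(s + 4) ↔ -4e^(-4t); 1·s/(s^2 + 4) ↔ cos(2t); 3·2/(s^2 + 4) ↔ 3sin(2t).

f(t) = 3*sin(2*t) + cos(2*t) - 4*exp(-4*t)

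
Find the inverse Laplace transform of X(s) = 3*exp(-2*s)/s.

The factor e^(-2s) signals a time shift by c = 2 (second shifting theorem).
L{3} = 3/s, so L^-1{3/s} = 3.
Hence the inverse is u(t - 2) times that function evaluated at t - 2.

Heaviside(t - 2)*(3)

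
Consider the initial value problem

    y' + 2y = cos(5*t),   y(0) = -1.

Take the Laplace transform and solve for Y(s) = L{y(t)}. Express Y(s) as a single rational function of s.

Y(s) = (-s^2 + s - 25)/(s^3 + 2*s^2 + 25*s + 50)

Apply the Laplace transform to the equation.
With L{y'} = sY - y(0) = sY - (-1): the LHS transforms to (s + 2)Y - (-1).
The right side is L{cos(5*t)} = s/(s^2 + 25).
So (s + 2)Y = s/(s^2 + 25) + (-1).
Isolate Y and clear denominators.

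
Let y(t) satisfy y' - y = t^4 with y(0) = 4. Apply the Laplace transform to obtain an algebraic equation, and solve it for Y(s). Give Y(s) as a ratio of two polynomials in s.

Laplace-transform each side.
Using L{y'} = sY - y(0) = sY - 4, the left side becomes (s - 1)Y - (4).
The right side is L{t^4} = 24/s^5.
So (s - 1)Y = 24/s^5 + (4).
Divide through and combine into a single rational function.

Y(s) = (4*s^5 + 24)/(s^6 - s^5)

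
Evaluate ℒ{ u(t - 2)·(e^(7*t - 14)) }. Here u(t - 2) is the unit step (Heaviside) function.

By the second shifting theorem, L{u(t - c)·g(t - c)} = e^(-cs)·H(s) with c = 2 and H(s) = L{g(t)}.
L{e^(7t)} = 1/(s - 7).

exp(-2*s)/(s - 7)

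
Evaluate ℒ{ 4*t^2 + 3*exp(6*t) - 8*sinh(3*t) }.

-24/(s^2 - 9) + 3/(s - 6) + 8/s^3

The transform is linear, so treat each term independently.
(3)·[L{e^(6t)} = 1/(s - 6)]; (-8)·[L{sinh(3t)} = 3/(s^2 - 9)]; (4)·[L{t^2} = 2!/s^3 = 2/s^3].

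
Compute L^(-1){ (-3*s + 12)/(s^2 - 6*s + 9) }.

3*t*exp(3*t) - 3*exp(3*t)

Factor the denominator: s^2 - 6*s + 9 = (s - 3)^2.
Partial fraction decomposition gives [-3/(s - 3)] + [3/(s - 3)^2].
Invert each term: -3/(s - 3) ↔ -3e^(3t); 3/(s - 3)^2 ↔ 3t·e^(3t).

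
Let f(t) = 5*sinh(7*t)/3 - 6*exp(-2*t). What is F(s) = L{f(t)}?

The transform is linear, so treat each term independently.
(5/3)·[L{sinh(7t)} = 7/(s^2 - 49)]; (-6)·[L{e^(-2t)} = 1/(s + 2)].

F(s) = 35/(3*(s^2 - 49)) - 6/(s + 2)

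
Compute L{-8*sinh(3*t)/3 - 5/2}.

The transform is linear, so treat each term independently.
(-8/3)·[L{sinh(3t)} = 3/(s^2 - 9)]; L{-5/2} = (-5/2)/s.

-8/(s^2 - 9) - 5/(2*s)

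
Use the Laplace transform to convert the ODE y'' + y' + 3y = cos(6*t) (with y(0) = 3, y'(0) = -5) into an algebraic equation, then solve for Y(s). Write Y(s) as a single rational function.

Laplace-transform each side.
Using L{y''} = s^2 Y - s·y(0) - y'(0) and L{y'} = sY - y(0), with y(0) = 3, y'(0) = -5, the left side becomes (s^2 + s + 3)Y - (3*s - 2).
The right side is L{cos(6*t)} = s/(s^2 + 36).
So (s^2 + s + 3)Y = s/(s^2 + 36) + (3*s - 2).
Isolate Y and clear denominators.

Y(s) = (3*s^3 - 2*s^2 + 109*s - 72)/(s^4 + s^3 + 39*s^2 + 36*s + 108)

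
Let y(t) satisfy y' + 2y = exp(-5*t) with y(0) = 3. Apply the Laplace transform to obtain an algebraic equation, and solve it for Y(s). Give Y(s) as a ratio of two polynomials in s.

Y(s) = (3*s + 16)/(s^2 + 7*s + 10)

Take the Laplace transform of both sides.
With L{y'} = sY - y(0) = sY - 3: the LHS transforms to (s + 2)Y - (3).
The right side is L{exp(-5*t)} = 1/(s + 5).
So (s + 2)Y = 1/(s + 5) + (3).
Isolate Y and clear denominators.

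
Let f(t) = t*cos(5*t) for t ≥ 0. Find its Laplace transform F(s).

L{cos(5t)} = s/(s^2 + 25).
Then apply L{t·g(t)} = -d/ds[G(s)] with G(s) = s/(s^2 + 25):
differentiating 1 time and applying the sign gives (s - 5)*(s + 5)/(s^2 + 25)^2.

F(s) = (s - 5)*(s + 5)/(s^2 + 25)^2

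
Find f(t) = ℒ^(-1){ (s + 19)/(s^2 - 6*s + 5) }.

Factor the denominator: s^2 - 6*s + 5 = (s - 5)*(s - 1).
Partial fraction decomposition gives [6/(s - 5)] + [-5/(s - 1)].
Invert each term: 6/(s - 5) ↔ 6e^(5t); -5/(s - 1) ↔ -5e^(t).

f(t) = 6*exp(5*t) - 5*exp(t)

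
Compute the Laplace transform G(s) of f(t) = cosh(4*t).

L{cosh(4t)} = s/(s^2 - 16).

G(s) = s/(s^2 - 16)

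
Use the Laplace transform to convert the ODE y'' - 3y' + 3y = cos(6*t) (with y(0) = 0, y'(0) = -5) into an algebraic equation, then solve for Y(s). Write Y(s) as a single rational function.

Y(s) = (-5*s^2 + s - 180)/(s^4 - 3*s^3 + 39*s^2 - 108*s + 108)

Apply the Laplace transform to the equation.
The derivative rules (L{y''} = s^2 Y - s·y(0) - y'(0) and L{y'} = sY - y(0), with y(0) = 0, y'(0) = -5) turn the left side into (s^2 - 3*s + 3)Y - (-5).
The right side is L{cos(6*t)} = s/(s^2 + 36).
So (s^2 - 3*s + 3)Y = s/(s^2 + 36) + (-5).
Divide through and combine into a single rational function.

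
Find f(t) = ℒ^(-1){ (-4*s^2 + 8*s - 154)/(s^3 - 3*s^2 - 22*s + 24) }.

Factor the denominator: s^3 - 3*s^2 - 22*s + 24 = (s - 6)*(s - 1)*(s + 4).
Partial fraction decomposition gives [-5/(s - 6)] + [-5/(s + 4)] + [6/(s - 1)].
Invert each term: -5/(s - 6) ↔ -5e^(6t); -5/(s + 4) ↔ -5e^(-4t); 6/(s - 1) ↔ 6e^(t).

f(t) = -5*exp(6*t) + 6*exp(t) - 5*exp(-4*t)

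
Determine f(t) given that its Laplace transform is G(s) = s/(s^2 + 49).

f(t) = cos(7*t)

Since L{cos(7t)} = s/(s^2 + 49), the inverse is cos(7*t).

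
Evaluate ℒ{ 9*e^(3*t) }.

L{9} = 9/s.
By the first shifting theorem, multiplying by e^(3t) replaces s with s - 3.

9/(s - 3)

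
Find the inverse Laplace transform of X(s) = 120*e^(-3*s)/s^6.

The factor e^(-3s) signals a time shift by c = 3 (second shifting theorem).
L{t^5} = 5!/s^6 = 120/s^6, so L^-1{120/s^6} = t^5.
Hence the inverse is u(t - 3) times that function evaluated at t - 3.

Heaviside(t - 3)*((t - 3)^5)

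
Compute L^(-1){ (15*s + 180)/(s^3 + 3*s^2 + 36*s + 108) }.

Factor the denominator: s^3 + 3*s^2 + 36*s + 108 = (s + 3)*(s^2 + 36).
Partial fraction decomposition gives [3/(s + 3)] + [-3*s/(s^2 + 36)] + [24/(s^2 + 36)].
Invert each term: 3/(s + 3) ↔ 3e^(-3t); -3·s/(s^2 + 36) ↔ -3cos(6t); 4·6/(s^2 + 36) ↔ 4sin(6t).

4*sin(6*t) - 3*cos(6*t) + 3*exp(-3*t)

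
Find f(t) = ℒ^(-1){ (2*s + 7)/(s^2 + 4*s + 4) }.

f(t) = 3*t*exp(-2*t) + 2*exp(-2*t)

Factor the denominator: s^2 + 4*s + 4 = (s + 2)^2.
Partial fraction decomposition gives [2/(s + 2)] + [3/(s + 2)^2].
Invert each term: 2/(s + 2) ↔ 2e^(-2t); 3/(s + 2)^2 ↔ 3t·e^(-2t).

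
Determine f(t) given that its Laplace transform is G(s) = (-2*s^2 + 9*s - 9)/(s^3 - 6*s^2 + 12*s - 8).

Factor the denominator: s^3 - 6*s^2 + 12*s - 8 = (s - 2)^3.
Partial fraction decomposition gives [-2/(s - 2)] + [(s - 2)^(-2)] + [(s - 2)^(-3)].
Invert each term: -2/(s - 2) ↔ -2e^(2t); 1/(s - 2)^2 ↔ t·e^(2t); 1/(s - 2)^3 ↔ (1/2)t^2·e^(2t).

f(t) = t^2*exp(2*t)/2 + t*exp(2*t) - 2*exp(2*t)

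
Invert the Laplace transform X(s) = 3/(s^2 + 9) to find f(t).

Since L{sin(3t)} = 3/(s^2 + 9), the inverse is sin(3*t).

f(t) = sin(3*t)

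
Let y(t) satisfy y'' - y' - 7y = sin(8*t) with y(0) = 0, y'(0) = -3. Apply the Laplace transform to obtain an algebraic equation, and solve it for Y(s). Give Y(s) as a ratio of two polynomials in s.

Take the Laplace transform of both sides.
The derivative rules (L{y''} = s^2 Y - s·y(0) - y'(0) and L{y'} = sY - y(0), with y(0) = 0, y'(0) = -3) turn the left side into (s^2 - s - 7)Y - (-3).
The right side is L{sin(8*t)} = 8/(s^2 + 64).
So (s^2 - s - 7)Y = 8/(s^2 + 64) + (-3).
Solve for Y(s) and write it as one ratio of polynomials.

Y(s) = (-3*s^2 - 184)/(s^4 - s^3 + 57*s^2 - 64*s - 448)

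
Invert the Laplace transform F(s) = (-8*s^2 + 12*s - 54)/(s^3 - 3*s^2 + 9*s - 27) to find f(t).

f(t) = -5*exp(3*t) + sin(3*t) - 3*cos(3*t)

Factor the denominator: s^3 - 3*s^2 + 9*s - 27 = (s - 3)*(s^2 + 9).
Partial fraction decomposition gives [-5/(s - 3)] + [-3*s/(s^2 + 9)] + [3/(s^2 + 9)].
Invert each term: -5/(s - 3) ↔ -5e^(3t); -3·s/(s^2 + 9) ↔ -3cos(3t); 1·3/(s^2 + 9) ↔ sin(3t).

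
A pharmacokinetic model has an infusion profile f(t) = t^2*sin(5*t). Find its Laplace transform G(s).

G(s) = 10*(3*s^2 - 25)/(s^2 + 25)^3

L{sin(5t)} = 5/(s^2 + 25).
Then apply L{t^2·g(t)} = (-1)^2 d^2/ds^2[H(s)] with H(s) = 5/(s^2 + 25):
differentiating 2 times and applying the sign gives 10*(3*s^2 - 25)/(s^2 + 25)^3.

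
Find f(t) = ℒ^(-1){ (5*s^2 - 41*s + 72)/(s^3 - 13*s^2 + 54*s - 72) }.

Factor the denominator: s^3 - 13*s^2 + 54*s - 72 = (s - 6)*(s - 4)*(s - 3).
Partial fraction decomposition gives [-2/(s - 3)] + [6/(s - 4)] + [1/(s - 6)].
Invert each term: -2/(s - 3) ↔ -2e^(3t); 6/(s - 4) ↔ 6e^(4t); 1/(s - 6) ↔ e^(6t).

f(t) = exp(6*t) + 6*exp(4*t) - 2*exp(3*t)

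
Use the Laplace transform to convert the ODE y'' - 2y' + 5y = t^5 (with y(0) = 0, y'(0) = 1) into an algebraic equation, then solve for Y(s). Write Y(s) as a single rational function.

Y(s) = (s^6 + 120)/(s^8 - 2*s^7 + 5*s^6)

Take the Laplace transform of both sides.
Using L{y''} = s^2 Y - s·y(0) - y'(0) and L{y'} = sY - y(0), with y(0) = 0, y'(0) = 1, the left side becomes (s^2 - 2*s + 5)Y - (1).
The right side is L{t^5} = 120/s^6.
So (s^2 - 2*s + 5)Y = 120/s^6 + (1).
Isolate Y and clear denominators.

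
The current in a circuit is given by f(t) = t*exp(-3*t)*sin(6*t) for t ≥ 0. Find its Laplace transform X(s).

X(s) = 12*(s + 3)/(s^2 + 6*s + 45)^2

L{sin(6t)} = 6/(s^2 + 36).
Multiplying by e^(-3t) shifts s → s + 3, so L{exp(-3*t)*sin(6*t)} = 6/((s + 3)^2 + 36).
Then apply L{t·g(t)} = -d/ds[G(s)] with G(s) = 6/((s + 3)^2 + 36):
differentiating 1 time and applying the sign gives 12*(s + 3)/(s^2 + 6*s + 45)^2.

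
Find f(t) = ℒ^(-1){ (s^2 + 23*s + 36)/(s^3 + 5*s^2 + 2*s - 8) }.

Factor the denominator: s^3 + 5*s^2 + 2*s - 8 = (s - 1)*(s + 2)*(s + 4).
Partial fraction decomposition gives [4/(s - 1)] + [1/(s + 2)] + [-4/(s + 4)].
Invert each term: 4/(s - 1) ↔ 4e^(t); 1/(s + 2) ↔ e^(-2t); -4/(s + 4) ↔ -4e^(-4t).

f(t) = 4*exp(t) + exp(-2*t) - 4*exp(-4*t)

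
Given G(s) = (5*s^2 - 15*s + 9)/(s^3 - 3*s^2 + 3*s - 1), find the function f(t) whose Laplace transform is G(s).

Factor the denominator: s^3 - 3*s^2 + 3*s - 1 = (s - 1)^3.
Partial fraction decomposition gives [5/(s - 1)] + [-5/(s - 1)^2] + [-1/(s - 1)^3].
Invert each term: 5/(s - 1) ↔ 5e^(t); -5/(s - 1)^2 ↔ -5t·e^(t); -1/(s - 1)^3 ↔ (-1/2)t^2·e^(t).

f(t) = -t^2*exp(t)/2 - 5*t*exp(t) + 5*exp(t)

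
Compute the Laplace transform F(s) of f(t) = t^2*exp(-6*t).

L{e^(-6t)} = 1/(s + 6).
Then apply L{t^2·g(t)} = (-1)^2 d^2/ds^2[G(s)] with G(s) = 1/(s + 6):
differentiating 2 times and applying the sign gives 2/(s + 6)^3.

F(s) = 2/(s + 6)^3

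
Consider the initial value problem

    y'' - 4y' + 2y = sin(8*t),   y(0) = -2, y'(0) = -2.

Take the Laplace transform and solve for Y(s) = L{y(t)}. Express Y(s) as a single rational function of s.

Laplace-transform each side.
Using L{y''} = s^2 Y - s·y(0) - y'(0) and L{y'} = sY - y(0), with y(0) = -2, y'(0) = -2, the left side becomes (s^2 - 4*s + 2)Y - (-2*s + 6).
The right side is L{sin(8*t)} = 8/(s^2 + 64).
So (s^2 - 4*s + 2)Y = 8/(s^2 + 64) + (-2*s + 6).
Isolate Y and clear denominators.

Y(s) = (-2*s^3 + 6*s^2 - 128*s + 392)/(s^4 - 4*s^3 + 66*s^2 - 256*s + 128)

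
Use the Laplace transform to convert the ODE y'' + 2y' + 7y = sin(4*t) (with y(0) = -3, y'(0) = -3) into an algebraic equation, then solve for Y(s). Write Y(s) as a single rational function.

Y(s) = (-3*s^3 - 9*s^2 - 48*s - 140)/(s^4 + 2*s^3 + 23*s^2 + 32*s + 112)

Laplace-transform each side.
With L{y''} = s^2 Y - s·y(0) - y'(0) and L{y'} = sY - y(0), with y(0) = -3, y'(0) = -3: the LHS transforms to (s^2 + 2*s + 7)Y - (-3*s - 9).
The right side is L{sin(4*t)} = 4/(s^2 + 16).
So (s^2 + 2*s + 7)Y = 4/(s^2 + 16) + (-3*s - 9).
Divide through and combine into a single rational function.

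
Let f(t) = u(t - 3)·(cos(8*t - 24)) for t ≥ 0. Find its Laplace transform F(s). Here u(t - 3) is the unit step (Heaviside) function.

F(s) = s*exp(-3*s)/(s^2 + 64)

By the second shifting theorem, L{u(t - c)·g(t - c)} = e^(-cs)·G(s) with c = 3 and G(s) = L{g(t)}.
L{cos(8t)} = s/(s^2 + 64).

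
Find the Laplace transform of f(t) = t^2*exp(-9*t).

2/(s + 9)^3

L{e^(-9t)} = 1/(s + 9).
Then apply L{t^2·g(t)} = (-1)^2 d^2/ds^2[G(s)] with G(s) = 1/(s + 9):
differentiating 2 times and applying the sign gives 2/(s + 9)^3.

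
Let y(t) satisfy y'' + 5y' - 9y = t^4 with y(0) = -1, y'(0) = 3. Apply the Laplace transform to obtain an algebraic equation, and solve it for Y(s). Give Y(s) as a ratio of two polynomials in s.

Y(s) = (-s^6 - 2*s^5 + 24)/(s^7 + 5*s^6 - 9*s^5)

Laplace-transform each side.
The derivative rules (L{y''} = s^2 Y - s·y(0) - y'(0) and L{y'} = sY - y(0), with y(0) = -1, y'(0) = 3) turn the left side into (s^2 + 5*s - 9)Y - (-s - 2).
The right side is L{t^4} = 24/s^5.
So (s^2 + 5*s - 9)Y = 24/s^5 + (-s - 2).
Isolate Y and clear denominators.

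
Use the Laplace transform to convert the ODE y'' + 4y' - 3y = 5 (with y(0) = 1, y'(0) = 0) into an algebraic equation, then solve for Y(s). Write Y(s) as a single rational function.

Apply the Laplace transform to the equation.
Using L{y''} = s^2 Y - s·y(0) - y'(0) and L{y'} = sY - y(0), with y(0) = 1, y'(0) = 0, the left side becomes (s^2 + 4*s - 3)Y - (s + 4).
The right side is L{5} = 5/s.
So (s^2 + 4*s - 3)Y = 5/s + (s + 4).
Solve for Y(s) and write it as one ratio of polynomials.

Y(s) = (s^2 + 4*s + 5)/(s^3 + 4*s^2 - 3*s)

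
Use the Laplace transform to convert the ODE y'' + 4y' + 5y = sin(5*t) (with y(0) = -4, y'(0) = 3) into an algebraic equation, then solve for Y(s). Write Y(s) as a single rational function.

Y(s) = (-4*s^3 - 13*s^2 - 100*s - 320)/(s^4 + 4*s^3 + 30*s^2 + 100*s + 125)

Laplace-transform each side.
The derivative rules (L{y''} = s^2 Y - s·y(0) - y'(0) and L{y'} = sY - y(0), with y(0) = -4, y'(0) = 3) turn the left side into (s^2 + 4*s + 5)Y - (-4*s - 13).
The right side is L{sin(5*t)} = 5/(s^2 + 25).
So (s^2 + 4*s + 5)Y = 5/(s^2 + 25) + (-4*s - 13).
Solve for Y(s) and write it as one ratio of polynomials.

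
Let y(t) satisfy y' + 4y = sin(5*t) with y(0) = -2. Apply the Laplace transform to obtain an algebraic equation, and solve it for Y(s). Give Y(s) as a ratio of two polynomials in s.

Take the Laplace transform of both sides.
The derivative rules (L{y'} = sY - y(0) = sY - (-2)) turn the left side into (s + 4)Y - (-2).
The right side is L{sin(5*t)} = 5/(s^2 + 25).
So (s + 4)Y = 5/(s^2 + 25) + (-2).
Solve for Y(s) and write it as one ratio of polynomials.

Y(s) = (-2*s^2 - 45)/(s^3 + 4*s^2 + 25*s + 100)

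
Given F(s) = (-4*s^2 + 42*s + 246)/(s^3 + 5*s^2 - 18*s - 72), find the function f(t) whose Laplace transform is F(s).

Factor the denominator: s^3 + 5*s^2 - 18*s - 72 = (s - 4)*(s + 3)*(s + 6).
Partial fraction decomposition gives [5/(s - 4)] + [-4/(s + 3)] + [-5/(s + 6)].
Invert each term: 5/(s - 4) ↔ 5e^(4t); -4/(s + 3) ↔ -4e^(-3t); -5/(s + 6) ↔ -5e^(-6t).

f(t) = 5*exp(4*t) - 4*exp(-3*t) - 5*exp(-6*t)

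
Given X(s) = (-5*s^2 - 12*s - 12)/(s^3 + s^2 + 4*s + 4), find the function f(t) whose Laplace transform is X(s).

Factor the denominator: s^3 + s^2 + 4*s + 4 = (s + 1)*(s^2 + 4).
Partial fraction decomposition gives [-1/(s + 1)] + [-4*s/(s^2 + 4)] + [-8/(s^2 + 4)].
Invert each term: -1/(s + 1) ↔ -e^(-t); -4·s/(s^2 + 4) ↔ -4cos(2t); -4·2/(s^2 + 4) ↔ -4sin(2t).

f(t) = -4*sin(2*t) - 4*cos(2*t) - exp(-t)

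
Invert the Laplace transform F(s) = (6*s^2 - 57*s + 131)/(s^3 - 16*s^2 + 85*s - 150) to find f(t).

f(t) = 4*t*exp(5*t) + 5*exp(6*t) + exp(5*t)

Factor the denominator: s^3 - 16*s^2 + 85*s - 150 = (s - 6)*(s - 5)^2.
Partial fraction decomposition gives [1/(s - 5)] + [4/(s - 5)^2] + [5/(s - 6)].
Invert each term: 1/(s - 5) ↔ e^(5t); 4/(s - 5)^2 ↔ 4t·e^(5t); 5/(s - 6) ↔ 5e^(6t).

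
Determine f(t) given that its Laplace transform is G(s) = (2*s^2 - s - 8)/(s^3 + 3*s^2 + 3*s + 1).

f(t) = -5*t^2*exp(-t)/2 - 5*t*exp(-t) + 2*exp(-t)

Factor the denominator: s^3 + 3*s^2 + 3*s + 1 = (s + 1)^3.
Partial fraction decomposition gives [2/(s + 1)] + [-5/(s + 1)^2] + [-5/(s + 1)^3].
Invert each term: 2/(s + 1) ↔ 2e^(-t); -5/(s + 1)^2 ↔ -5t·e^(-t); -5/(s + 1)^3 ↔ (-5/2)t^2·e^(-t).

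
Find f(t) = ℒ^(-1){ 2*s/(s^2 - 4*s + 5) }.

Complete the square in the denominator: s^2 - 4*s + 5 = (s - 2)^2 + 1^2.
Split the numerator to match: 2*s = 2·(s - 2) + 4·1.
Invert each term: 2·(s - 2)/((s - 2)^2 + 1) ↔ 2e^(2t)cos(t); 4·1/((s - 2)^2 + 1) ↔ 4e^(2t)sin(t).

f(t) = 4*exp(2*t)*sin(t) + 2*exp(2*t)*cos(t)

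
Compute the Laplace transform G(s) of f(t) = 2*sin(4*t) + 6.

G(s) = 8/(s^2 + 16) + 6/s

The transform is linear, so treat each term independently.
(2)·[L{sin(4t)} = 4/(s^2 + 16)]; L{6} = 6/s.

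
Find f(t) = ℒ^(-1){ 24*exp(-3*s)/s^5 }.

The factor e^(-3s) signals a time shift by c = 3 (second shifting theorem).
L{t^4} = 4!/s^5 = 24/s^5, so L^-1{24/s^5} = t^4.
Hence the inverse is u(t - 3) times that function evaluated at t - 3.

f(t) = Heaviside(t - 3)*((t - 3)^4)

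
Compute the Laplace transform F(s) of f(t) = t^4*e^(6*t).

L{t^4} = 4!/s^5 = 24/s^5.
By the first shifting theorem, multiplying by e^(6t) replaces s with s - 6.

F(s) = 24/(s - 6)^5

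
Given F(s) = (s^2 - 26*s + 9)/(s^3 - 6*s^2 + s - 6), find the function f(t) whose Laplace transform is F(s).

Factor the denominator: s^3 - 6*s^2 + s - 6 = (s - 6)*(s^2 + 1).
Partial fraction decomposition gives [-3/(s - 6)] + [4*s/(s^2 + 1)] + [-2/(s^2 + 1)].
Invert each term: -3/(s - 6) ↔ -3e^(6t); 4·s/(s^2 + 1) ↔ 4cos(t); -2·1/(s^2 + 1) ↔ -2sin(t).

f(t) = -3*exp(6*t) - 2*sin(t) + 4*cos(t)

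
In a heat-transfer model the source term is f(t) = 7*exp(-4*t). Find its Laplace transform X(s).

X(s) = 7/(s + 4)

L{7} = 7/s.
By the first shifting theorem, multiplying by e^(-4t) replaces s with s + 4.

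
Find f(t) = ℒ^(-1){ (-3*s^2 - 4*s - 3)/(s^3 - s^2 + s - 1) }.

Factor the denominator: s^3 - s^2 + s - 1 = (s - 1)*(s^2 + 1).
Partial fraction decomposition gives [-5/(s - 1)] + [2*s/(s^2 + 1)] + [-2/(s^2 + 1)].
Invert each term: -5/(s - 1) ↔ -5e^(t); 2·s/(s^2 + 1) ↔ 2cos(t); -2·1/(s^2 + 1) ↔ -2sin(t).

f(t) = -5*exp(t) - 2*sin(t) + 2*cos(t)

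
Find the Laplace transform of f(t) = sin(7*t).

7/(s^2 + 49)

L{sin(7t)} = 7/(s^2 + 49).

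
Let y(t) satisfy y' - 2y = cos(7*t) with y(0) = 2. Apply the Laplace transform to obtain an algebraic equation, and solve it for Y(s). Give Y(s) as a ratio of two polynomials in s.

Apply the Laplace transform to the equation.
With L{y'} = sY - y(0) = sY - 2: the LHS transforms to (s - 2)Y - (2).
The right side is L{cos(7*t)} = s/(s^2 + 49).
So (s - 2)Y = s/(s^2 + 49) + (2).
Solve for Y(s) and write it as one ratio of polynomials.

Y(s) = (2*s^2 + s + 98)/(s^3 - 2*s^2 + 49*s - 98)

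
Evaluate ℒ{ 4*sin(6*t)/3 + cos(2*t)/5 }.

s/(5*(s^2 + 4)) + 8/(s^2 + 36)

By linearity of the Laplace transform, transform each term separately.
(4/3)·[L{sin(6t)} = 6/(s^2 + 36)]; (1/5)·[L{cos(2t)} = s/(s^2 + 4)].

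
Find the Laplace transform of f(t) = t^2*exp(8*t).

2/(s - 8)^3

L{e^(8t)} = 1/(s - 8).
Then apply L{t^2·g(t)} = (-1)^2 d^2/ds^2[H(s)] with H(s) = 1/(s - 8):
differentiating 2 times and applying the sign gives 2/(s - 8)^3.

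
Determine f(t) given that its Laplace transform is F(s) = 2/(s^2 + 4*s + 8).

f(t) = exp(-2*t)*sin(2*t)

Rewrite the denominator: s^2 + 4*s + 8 = (s + 2)^2 + 4.
The form in (s + 2) signals a first-shifting-theorem factor e^(-2t).
Since L{sin(2t)} = 2/(s^2 + 4), the inverse is e^(-2*t)*sin(2*t).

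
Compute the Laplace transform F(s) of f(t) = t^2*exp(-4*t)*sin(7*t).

F(s) = 14*(3*s^2 + 24*s - 1)/(s^2 + 8*s + 65)^3

L{sin(7t)} = 7/(s^2 + 49).
Multiplying by e^(-4t) shifts s → s + 4, so L{exp(-4*t)*sin(7*t)} = 7/((s + 4)^2 + 49).
Then apply L{t^2·g(t)} = (-1)^2 d^2/ds^2[G(s)] with G(s) = 7/((s + 4)^2 + 49):
differentiating 2 times and applying the sign gives 14*(3*s^2 + 24*s - 1)/(s^2 + 8*s + 65)^3.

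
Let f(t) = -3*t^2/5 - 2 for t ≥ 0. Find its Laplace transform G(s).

G(s) = -2/s - 6/(5*s^3)

By linearity of the Laplace transform, transform each term separately.
L{-2} = -2/s; (-3/5)·[L{t^2} = 2!/s^3 = 2/s^3].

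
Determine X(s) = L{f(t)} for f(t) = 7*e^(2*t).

L{7} = 7/s.
By the first shifting theorem, multiplying by e^(2t) replaces s with s - 2.

X(s) = 7/(s - 2)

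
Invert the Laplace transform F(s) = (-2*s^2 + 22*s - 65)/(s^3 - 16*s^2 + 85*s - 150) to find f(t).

Factor the denominator: s^3 - 16*s^2 + 85*s - 150 = (s - 6)*(s - 5)^2.
Partial fraction decomposition gives [3/(s - 5)] + [5/(s - 5)^2] + [-5/(s - 6)].
Invert each term: 3/(s - 5) ↔ 3e^(5t); 5/(s - 5)^2 ↔ 5t·e^(5t); -5/(s - 6) ↔ -5e^(6t).

f(t) = 5*t*exp(5*t) - 5*exp(6*t) + 3*exp(5*t)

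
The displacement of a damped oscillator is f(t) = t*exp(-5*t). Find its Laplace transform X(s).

X(s) = (s + 5)^(-2)

L{e^(-5t)} = 1/(s + 5).
Then apply L{t·g(t)} = -d/ds[G(s)] with G(s) = 1/(s + 5):
differentiating 1 time and applying the sign gives (s + 5)^(-2).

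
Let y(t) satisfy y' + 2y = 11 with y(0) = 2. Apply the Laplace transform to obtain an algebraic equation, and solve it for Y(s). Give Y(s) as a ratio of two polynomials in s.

Y(s) = (2*s + 11)/(s^2 + 2*s)

Take the Laplace transform of both sides.
Using L{y'} = sY - y(0) = sY - 2, the left side becomes (s + 2)Y - (2).
The right side is L{11} = 11/s.
So (s + 2)Y = 11/s + (2).
Isolate Y and clear denominators.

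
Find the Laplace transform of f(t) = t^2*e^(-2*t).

L{e^(-2t)} = 1/(s + 2).
Then apply L{t^2·g(t)} = (-1)^2 d^2/ds^2[H(s)] with H(s) = 1/(s + 2):
differentiating 2 times and applying the sign gives 2/(s + 2)^3.

2/(s + 2)^3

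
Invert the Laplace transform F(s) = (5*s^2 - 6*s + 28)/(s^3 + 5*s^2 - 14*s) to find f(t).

Factor the denominator: s^3 + 5*s^2 - 14*s = s*(s - 2)*(s + 7).
Partial fraction decomposition gives [2/(s - 2)] + [-2/s] + [5/(s + 7)].
Invert each term: 2/(s - 2) ↔ 2e^(2t); -2/(s - 0) ↔ -2e^(0t); 5/(s + 7) ↔ 5e^(-7t).

f(t) = 2*exp(2*t) - 2 + 5*exp(-7*t)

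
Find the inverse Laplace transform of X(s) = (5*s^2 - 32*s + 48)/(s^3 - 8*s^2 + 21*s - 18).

-3*t*exp(3*t) + exp(3*t) + 4*exp(2*t)

Factor the denominator: s^3 - 8*s^2 + 21*s - 18 = (s - 3)^2*(s - 2).
Partial fraction decomposition gives [1/(s - 3)] + [-3/(s - 3)^2] + [4/(s - 2)].
Invert each term: 1/(s - 3) ↔ e^(3t); -3/(s - 3)^2 ↔ -3t·e^(3t); 4/(s - 2) ↔ 4e^(2t).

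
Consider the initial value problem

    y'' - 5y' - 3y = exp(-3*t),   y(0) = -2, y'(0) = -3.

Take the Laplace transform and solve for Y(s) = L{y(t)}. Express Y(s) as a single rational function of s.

Take the Laplace transform of both sides.
Using L{y''} = s^2 Y - s·y(0) - y'(0) and L{y'} = sY - y(0), with y(0) = -2, y'(0) = -3, the left side becomes (s^2 - 5*s - 3)Y - (-2*s + 7).
The right side is L{exp(-3*t)} = 1/(s + 3).
So (s^2 - 5*s - 3)Y = 1/(s + 3) + (-2*s + 7).
Divide through and combine into a single rational function.

Y(s) = (-2*s^2 + s + 22)/(s^3 - 2*s^2 - 18*s - 9)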